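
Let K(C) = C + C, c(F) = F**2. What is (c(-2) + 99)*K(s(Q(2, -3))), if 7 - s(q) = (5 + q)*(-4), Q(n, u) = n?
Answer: 7210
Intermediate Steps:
s(q) = 27 + 4*q (s(q) = 7 - (5 + q)*(-4) = 7 - (-20 - 4*q) = 7 + (20 + 4*q) = 27 + 4*q)
K(C) = 2*C
(c(-2) + 99)*K(s(Q(2, -3))) = ((-2)**2 + 99)*(2*(27 + 4*2)) = (4 + 99)*(2*(27 + 8)) = 103*(2*35) = 103*70 = 7210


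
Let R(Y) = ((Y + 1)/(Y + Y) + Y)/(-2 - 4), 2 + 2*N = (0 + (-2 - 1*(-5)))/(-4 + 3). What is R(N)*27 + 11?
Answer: 209/10 ≈ 20.900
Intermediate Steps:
N = -5/2 (N = -1 + ((0 + (-2 - 1*(-5)))/(-4 + 3))/2 = -1 + ((0 + (-2 + 5))/(-1))/2 = -1 + ((0 + 3)*(-1))/2 = -1 + (3*(-1))/2 = -1 + (½)*(-3) = -1 - 3/2 = -5/2 ≈ -2.5000)
R(Y) = -Y/6 - (1 + Y)/(12*Y) (R(Y) = ((1 + Y)/((2*Y)) + Y)/(-6) = ((1 + Y)*(1/(2*Y)) + Y)*(-⅙) = ((1 + Y)/(2*Y) + Y)*(-⅙) = (Y + (1 + Y)/(2*Y))*(-⅙) = -Y/6 - (1 + Y)/(12*Y))
R(N)*27 + 11 = ((-1 - 1*(-5/2)*(1 + 2*(-5/2)))/(12*(-5/2)))*27 + 11 = ((1/12)*(-⅖)*(-1 - 1*(-5/2)*(1 - 5)))*27 + 11 = ((1/12)*(-⅖)*(-1 - 1*(-5/2)*(-4)))*27 + 11 = ((1/12)*(-⅖)*(-1 - 10))*27 + 11 = ((1/12)*(-⅖)*(-11))*27 + 11 = (11/30)*27 + 11 = 99/10 + 11 = 209/10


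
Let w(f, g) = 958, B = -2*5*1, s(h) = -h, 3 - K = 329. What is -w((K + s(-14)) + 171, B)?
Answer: -958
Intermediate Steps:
K = -326 (K = 3 - 1*329 = 3 - 329 = -326)
B = -10 (B = -10*1 = -10)
-w((K + s(-14)) + 171, B) = -1*958 = -958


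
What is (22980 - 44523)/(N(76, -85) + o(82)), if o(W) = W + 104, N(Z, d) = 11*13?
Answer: -21543/329 ≈ -65.480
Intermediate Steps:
N(Z, d) = 143
o(W) = 104 + W
(22980 - 44523)/(N(76, -85) + o(82)) = (22980 - 44523)/(143 + (104 + 82)) = -21543/(143 + 186) = -21543/329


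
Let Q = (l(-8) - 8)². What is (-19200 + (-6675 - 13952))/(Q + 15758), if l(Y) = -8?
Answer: -39827/16014 ≈ -2.4870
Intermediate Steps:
Q = 256 (Q = (-8 - 8)² = (-16)² = 256)
(-19200 + (-6675 - 13952))/(Q + 15758) = (-19200 + (-6675 - 13952))/(256 + 15758) = (-19200 - 20627)/16014 = -39827*1/16014 = -39827/16014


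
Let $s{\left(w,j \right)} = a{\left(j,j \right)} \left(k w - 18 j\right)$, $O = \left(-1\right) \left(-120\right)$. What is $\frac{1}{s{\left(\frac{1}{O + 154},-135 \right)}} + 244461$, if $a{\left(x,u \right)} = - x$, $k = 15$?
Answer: $\frac{21974043141499}{89887725} \approx 2.4446 \cdot 10^{5}$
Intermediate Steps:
$O = 120$
$s{\left(w,j \right)} = - j \left(- 18 j + 15 w\right)$ ($s{\left(w,j \right)} = - j \left(15 w - 18 j\right) = - j \left(- 18 j + 15 w\right)$)
$\frac{1}{s{\left(\frac{1}{O + 154},-135 \right)}} + 244461 = \frac{1}{3 \left(-135\right) \left(- \frac{5}{120 + 154} + 6 \left(-135\right)\right)} + 244461 = \frac{1}{3 \left(-135\right) \left(- \frac{5}{274} - 810\right)} + 244461 = \frac{1}{3 \left(-135\right) \left(- \frac{221945}{274}\right)} + 244461 = \frac{1}{\frac{89887725}{274}} + 244461 = \frac{274}{89887725} + 244461 = \frac{21974043141499}{89887725}$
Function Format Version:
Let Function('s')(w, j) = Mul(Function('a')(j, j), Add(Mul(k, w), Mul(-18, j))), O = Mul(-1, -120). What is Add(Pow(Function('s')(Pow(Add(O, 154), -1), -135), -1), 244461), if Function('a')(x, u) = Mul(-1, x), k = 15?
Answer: Rational(21974043141499, 89887725) ≈ 2.4446e+5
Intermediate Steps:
O = 120
Function('s')(w, j) = Mul(-1, j, Add(Mul(-18, j), Mul(15, w))) (Function('s')(w, j) = Mul(Mul(-1, j), Add(Mul(15, w), Mul(-18, j))) = Mul(Mul(-1, j), Add(Mul(-18, j), Mul(15, w))) = Mul(-1, j, Add(Mul(-18, j), Mul(15, w))))
Add(Pow(Function('s')(Pow(Add(O, 154), -1), -135), -1), 244461) = Add(Pow(Mul(3, -135, Add(Mul(-5, Pow(Add(120, 154), -1)), Mul(6, -135))), -1), 244461) = Add(Pow(Mul(3, -135, Add(Mul(-5, Pow(274, -1)), -810)), -1), 244461) = Add(Pow(Mul(3, -135, Add(Mul(-5, Rational(1, 274)), -810)), -1), 244461) = Add(Pow(Mul(3, -135, Add(Rational(-5, 274), -810)), -1), 244461) = Add(Pow(Mul(3, -135, Rational(-221945, 274)), -1), 244461) = Add(Pow(Rational(89887725, 274), -1), 244461) = Add(Rational(274, 89887725), 244461) = Rational(21974043141499, 89887725)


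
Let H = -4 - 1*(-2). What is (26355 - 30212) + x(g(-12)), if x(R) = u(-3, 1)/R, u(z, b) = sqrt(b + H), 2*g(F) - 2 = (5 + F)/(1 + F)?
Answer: -3857 + 22*I/29 ≈ -3857.0 + 0.75862*I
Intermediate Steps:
H = -2 (H = -4 + 2 = -2)
g(F) = 1 + (5 + F)/(2*(1 + F)) (g(F) = 1 + ((5 + F)/(1 + F))/2 = 1 + (5 + F)/(2*(1 + F)))
u(z, b) = sqrt(-2 + b) (u(z, b) = sqrt(b - 2) = sqrt(-2 + b))
x(R) = I/R (x(R) = sqrt(-2 + 1)/R = sqrt(-1)/R = I/R)
(26355 - 30212) + x(g(-12)) = (26355 - 30212) + I/(((7 + 3*(-12))/(2*(1 - 12)))) = -3857 + I/(((1/2)*(7 - 36)/(-11))) = -3857 + I/(((1/2)*(-1/11)*(-29))) = -3857 + I/(29/22) = -3857 + I*(22/29) = -3857 + 22*I/29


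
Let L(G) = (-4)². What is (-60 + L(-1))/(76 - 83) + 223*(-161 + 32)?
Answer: -201325/7 ≈ -28761.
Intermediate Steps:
L(G) = 16
(-60 + L(-1))/(76 - 83) + 223*(-161 + 32) = (-60 + 16)/(76 - 83) + 223*(-161 + 32) = -44/(-7) + 223*(-129) = -44*(-⅐) - 28767 = 44/7 - 28767 = -201325/7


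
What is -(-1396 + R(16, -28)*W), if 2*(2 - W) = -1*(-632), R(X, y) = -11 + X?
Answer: 2966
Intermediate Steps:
W = -314 (W = 2 - (-1)*(-632)/2 = 2 - ½*632 = 2 - 316 = -314)
-(-1396 + R(16, -28)*W) = -(-1396 + (-11 + 16)*(-314)) = -(-1396 + 5*(-314)) = -(-1396 - 1570) = -1*(-2966) = 2966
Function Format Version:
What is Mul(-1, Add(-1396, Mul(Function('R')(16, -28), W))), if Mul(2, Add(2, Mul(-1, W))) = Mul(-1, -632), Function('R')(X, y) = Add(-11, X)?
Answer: 2966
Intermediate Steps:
W = -314 (W = Add(2, Mul(Rational(-1, 2), Mul(-1, -632))) = Add(2, Mul(Rational(-1, 2), 632)) = Add(2, -316) = -314)
Mul(-1, Add(-1396, Mul(Function('R')(16, -28), W))) = Mul(-1, Add(-1396, Mul(Add(-11, 16), -314))) = Mul(-1, Add(-1396, Mul(5, -314))) = Mul(-1, Add(-1396, -1570)) = Mul(-1, -2966) = 2966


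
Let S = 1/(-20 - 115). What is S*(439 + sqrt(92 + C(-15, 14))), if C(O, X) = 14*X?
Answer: -439/135 - 4*sqrt(2)/45 ≈ -3.3776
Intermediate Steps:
S = -1/135 (S = 1/(-135) = -1/135 ≈ -0.0074074)
S*(439 + sqrt(92 + C(-15, 14))) = -(439 + sqrt(92 + 14*14))/135 = -(439 + sqrt(92 + 196))/135 = -(439 + sqrt(288))/135 = -(439 + 12*sqrt(2))/135 = -439/135 - 4*sqrt(2)/45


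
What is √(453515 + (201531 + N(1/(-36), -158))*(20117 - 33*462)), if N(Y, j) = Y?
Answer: √35355991705/6 ≈ 31339.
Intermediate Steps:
√(453515 + (201531 + N(1/(-36), -158))*(20117 - 33*462)) = √(453515 + (201531 + 1/(-36))*(20117 - 33*462)) = √(453515 + (201531 - 1/36)*(20117 - 15246)) = √(453515 + (7255115/36)*4871) = √(453515 + 35339665165/36) = √(35355991705/36) = √35355991705/6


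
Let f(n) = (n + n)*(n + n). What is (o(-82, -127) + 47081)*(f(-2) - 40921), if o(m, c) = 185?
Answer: -1933415730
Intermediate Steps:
f(n) = 4*n² (f(n) = (2*n)*(2*n) = 4*n²)
(o(-82, -127) + 47081)*(f(-2) - 40921) = (185 + 47081)*(4*(-2)² - 40921) = 47266*(4*4 - 40921) = 47266*(16 - 40921) = 47266*(-40905) = -1933415730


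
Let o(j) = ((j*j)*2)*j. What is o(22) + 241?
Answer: 21537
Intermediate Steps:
o(j) = 2*j³ (o(j) = (j²*2)*j = (2*j²)*j = 2*j³)
o(22) + 241 = 2*22³ + 241 = 2*10648 + 241 = 21296 + 241 = 21537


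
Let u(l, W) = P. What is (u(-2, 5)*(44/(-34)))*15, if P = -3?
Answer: 990/17 ≈ 58.235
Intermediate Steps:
u(l, W) = -3
(u(-2, 5)*(44/(-34)))*15 = -132/(-34)*15 = -132*(-1)/34*15 = -3*(-22/17)*15 = (66/17)*15 = 990/17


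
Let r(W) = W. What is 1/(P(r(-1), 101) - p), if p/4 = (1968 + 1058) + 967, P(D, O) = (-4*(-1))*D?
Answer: -1/15976 ≈ -6.2594e-5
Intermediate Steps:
P(D, O) = 4*D
p = 15972 (p = 4*((1968 + 1058) + 967) = 4*(3026 + 967) = 4*3993 = 15972)
1/(P(r(-1), 101) - p) = 1/(4*(-1) - 1*15972) = 1/(-4 - 15972) = 1/(-15976) = -1/15976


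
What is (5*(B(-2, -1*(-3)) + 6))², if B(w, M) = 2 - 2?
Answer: 900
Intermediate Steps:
B(w, M) = 0
(5*(B(-2, -1*(-3)) + 6))² = (5*(0 + 6))² = (5*6)² = 30² = 900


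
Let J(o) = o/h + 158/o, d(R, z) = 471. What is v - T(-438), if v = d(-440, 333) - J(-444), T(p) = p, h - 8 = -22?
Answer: 1363855/1554 ≈ 877.64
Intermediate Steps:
h = -14 (h = 8 - 22 = -14)
J(o) = 158/o - o/14 (J(o) = o/(-14) + 158/o = o*(-1/14) + 158/o = -o/14 + 158/o = 158/o - o/14)
v = 683203/1554 (v = 471 - (158/(-444) - 1/14*(-444)) = 471 - (158*(-1/444) + 222/7) = 471 - (-79/222 + 222/7) = 471 - 1*48731/1554 = 471 - 48731/1554 = 683203/1554 ≈ 439.64)
v - T(-438) = 683203/1554 - 1*(-438) = 683203/1554 + 438 = 1363855/1554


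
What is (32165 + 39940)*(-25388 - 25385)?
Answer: -3660987165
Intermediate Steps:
(32165 + 39940)*(-25388 - 25385) = 72105*(-50773) = -3660987165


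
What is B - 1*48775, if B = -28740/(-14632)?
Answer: -178411765/3658 ≈ -48773.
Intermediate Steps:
B = 7185/3658 (B = -28740*(-1/14632) = 7185/3658 ≈ 1.9642)
B - 1*48775 = 7185/3658 - 1*48775 = 7185/3658 - 48775 = -178411765/3658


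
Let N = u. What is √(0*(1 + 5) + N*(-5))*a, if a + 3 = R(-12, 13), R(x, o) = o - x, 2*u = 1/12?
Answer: 11*I*√30/6 ≈ 10.042*I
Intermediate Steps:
u = 1/24 (u = (½)/12 = (½)*(1/12) = 1/24 ≈ 0.041667)
N = 1/24 ≈ 0.041667
a = 22 (a = -3 + (13 - 1*(-12)) = -3 + (13 + 12) = -3 + 25 = 22)
√(0*(1 + 5) + N*(-5))*a = √(0*(1 + 5) + (1/24)*(-5))*22 = √(0*6 - 5/24)*22 = √(0 - 5/24)*22 = √(-5/24)*22 = (I*√30/12)*22 = 11*I*√30/6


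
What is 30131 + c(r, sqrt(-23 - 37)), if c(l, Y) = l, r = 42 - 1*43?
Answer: 30130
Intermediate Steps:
r = -1 (r = 42 - 43 = -1)
30131 + c(r, sqrt(-23 - 37)) = 30131 - 1 = 30130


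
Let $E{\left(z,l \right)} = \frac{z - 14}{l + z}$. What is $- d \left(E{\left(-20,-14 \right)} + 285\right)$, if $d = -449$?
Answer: $128414$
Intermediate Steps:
$E{\left(z,l \right)} = \frac{-14 + z}{l + z}$
$- d \left(E{\left(-20,-14 \right)} + 285\right) = \left(-1\right) \left(-449\right) \left(\frac{-14 - 20}{-14 - 20} + 285\right) = 449 \left(\frac{1}{-34} \left(-34\right) + 285\right) = 449 \left(\left(- \frac{1}{34}\right) \left(-34\right) + 285\right) = 449 \left(1 + 285\right) = 449 \cdot 286 = 128414$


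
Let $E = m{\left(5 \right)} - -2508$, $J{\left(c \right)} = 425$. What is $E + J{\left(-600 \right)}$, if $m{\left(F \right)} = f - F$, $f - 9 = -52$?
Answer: $2885$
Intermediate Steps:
$f = -43$ ($f = 9 - 52 = -43$)
$m{\left(F \right)} = -43 - F$
$E = 2460$ ($E = \left(-43 - 5\right) - -2508 = \left(-43 - 5\right) + 2508 = -48 + 2508 = 2460$)
$E + J{\left(-600 \right)} = 2460 + 425 = 2885$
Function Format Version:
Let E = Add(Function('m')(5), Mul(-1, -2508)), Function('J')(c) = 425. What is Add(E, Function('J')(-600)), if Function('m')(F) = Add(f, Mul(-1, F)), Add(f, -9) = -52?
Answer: 2885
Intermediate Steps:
f = -43 (f = Add(9, -52) = -43)
Function('m')(F) = Add(-43, Mul(-1, F))
E = 2460 (E = Add(Add(-43, Mul(-1, 5)), Mul(-1, -2508)) = Add(Add(-43, -5), 2508) = Add(-48, 2508) = 2460)
Add(E, Function('J')(-600)) = Add(2460, 425) = 2885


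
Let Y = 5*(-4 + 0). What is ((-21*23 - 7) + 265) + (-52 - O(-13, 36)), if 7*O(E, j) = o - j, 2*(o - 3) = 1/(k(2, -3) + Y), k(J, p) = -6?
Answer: -99111/364 ≈ -272.28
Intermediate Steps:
Y = -20 (Y = 5*(-4) = -20)
o = 155/52 (o = 3 + 1/(2*(-6 - 20)) = 3 + (½)/(-26) = 3 + (½)*(-1/26) = 3 - 1/52 = 155/52 ≈ 2.9808)
O(E, j) = 155/364 - j/7 (O(E, j) = (155/52 - j)/7 = 155/364 - j/7)
((-21*23 - 7) + 265) + (-52 - O(-13, 36)) = ((-21*23 - 7) + 265) + (-52 - (155/364 - ⅐*36)) = ((-483 - 7) + 265) + (-52 - (155/364 - 36/7)) = (-490 + 265) + (-52 - 1*(-1717/364)) = -225 + (-52 + 1717/364) = -225 - 17211/364 = -99111/364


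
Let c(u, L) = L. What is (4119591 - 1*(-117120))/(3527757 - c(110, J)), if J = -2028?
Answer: 1412237/1176595 ≈ 1.2003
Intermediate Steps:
(4119591 - 1*(-117120))/(3527757 - c(110, J)) = (4119591 - 1*(-117120))/(3527757 - 1*(-2028)) = (4119591 + 117120)/(3527757 + 2028) = 4236711/3529785 = 4236711*(1/3529785) = 1412237/1176595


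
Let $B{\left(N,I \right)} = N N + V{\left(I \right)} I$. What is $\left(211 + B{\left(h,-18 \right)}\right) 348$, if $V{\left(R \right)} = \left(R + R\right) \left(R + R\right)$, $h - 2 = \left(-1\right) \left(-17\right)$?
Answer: $-7919088$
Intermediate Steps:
$h = 19$ ($h = 2 - -17 = 2 + 17 = 19$)
$V{\left(R \right)} = 4 R^{2}$ ($V{\left(R \right)} = 2 R 2 R = 4 R^{2}$)
$B{\left(N,I \right)} = N^{2} + 4 I^{3}$ ($B{\left(N,I \right)} = N N + 4 I^{2} I = N^{2} + 4 I^{3}$)
$\left(211 + B{\left(h,-18 \right)}\right) 348 = \left(211 + \left(19^{2} + 4 \left(-18\right)^{3}\right)\right) 348 = \left(211 + \left(361 + 4 \left(-5832\right)\right)\right) 348 = \left(211 + \left(361 - 23328\right)\right) 348 = \left(211 - 22967\right) 348 = \left(-22756\right) 348 = -7919088$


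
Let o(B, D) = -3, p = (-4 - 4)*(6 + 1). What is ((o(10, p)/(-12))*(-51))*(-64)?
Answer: 816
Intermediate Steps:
p = -56 (p = -8*7 = -56)
((o(10, p)/(-12))*(-51))*(-64) = (-3/(-12)*(-51))*(-64) = (-3*(-1/12)*(-51))*(-64) = ((1/4)*(-51))*(-64) = -51/4*(-64) = 816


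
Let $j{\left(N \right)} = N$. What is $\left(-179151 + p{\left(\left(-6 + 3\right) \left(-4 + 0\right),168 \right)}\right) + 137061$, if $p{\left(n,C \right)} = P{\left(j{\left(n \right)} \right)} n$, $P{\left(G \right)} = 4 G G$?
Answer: $-35178$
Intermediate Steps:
$P{\left(G \right)} = 4 G^{2}$
$p{\left(n,C \right)} = 4 n^{3}$ ($p{\left(n,C \right)} = 4 n^{2} n = 4 n^{3}$)
$\left(-179151 + p{\left(\left(-6 + 3\right) \left(-4 + 0\right),168 \right)}\right) + 137061 = \left(-179151 + 4 \left(\left(-6 + 3\right) \left(-4 + 0\right)\right)^{3}\right) + 137061 = \left(-179151 + 4 \left(\left(-3\right) \left(-4\right)\right)^{3}\right) + 137061 = \left(-179151 + 4 \cdot 12^{3}\right) + 137061 = \left(-179151 + 4 \cdot 1728\right) + 137061 = \left(-179151 + 6912\right) + 137061 = -172239 + 137061 = -35178$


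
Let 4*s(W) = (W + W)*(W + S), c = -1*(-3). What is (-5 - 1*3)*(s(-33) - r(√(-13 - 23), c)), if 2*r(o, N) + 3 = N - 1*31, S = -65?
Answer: -13060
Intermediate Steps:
c = 3
r(o, N) = -17 + N/2 (r(o, N) = -3/2 + (N - 1*31)/2 = -3/2 + (N - 31)/2 = -3/2 + (-31 + N)/2 = -3/2 + (-31/2 + N/2) = -17 + N/2)
s(W) = W*(-65 + W)/2 (s(W) = ((W + W)*(W - 65))/4 = ((2*W)*(-65 + W))/4 = (2*W*(-65 + W))/4 = W*(-65 + W)/2)
(-5 - 1*3)*(s(-33) - r(√(-13 - 23), c)) = (-5 - 1*3)*((½)*(-33)*(-65 - 33) - (-17 + (½)*3)) = (-5 - 3)*((½)*(-33)*(-98) - (-17 + 3/2)) = -8*(1617 - 1*(-31/2)) = -8*(1617 + 31/2) = -8*3265/2 = -13060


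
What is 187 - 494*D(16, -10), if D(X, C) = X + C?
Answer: -2777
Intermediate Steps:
D(X, C) = C + X
187 - 494*D(16, -10) = 187 - 494*(-10 + 16) = 187 - 494*6 = 187 - 2964 = -2777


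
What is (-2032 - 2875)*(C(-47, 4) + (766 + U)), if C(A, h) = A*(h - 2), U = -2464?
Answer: 8793344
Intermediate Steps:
C(A, h) = A*(-2 + h)
(-2032 - 2875)*(C(-47, 4) + (766 + U)) = (-2032 - 2875)*(-47*(-2 + 4) + (766 - 2464)) = -4907*(-47*2 - 1698) = -4907*(-94 - 1698) = -4907*(-1792) = 8793344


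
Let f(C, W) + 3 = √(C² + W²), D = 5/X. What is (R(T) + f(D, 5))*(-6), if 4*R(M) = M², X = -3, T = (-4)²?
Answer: -366 - 10*√10 ≈ -397.62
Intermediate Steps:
T = 16
D = -5/3 (D = 5/(-3) = 5*(-⅓) = -5/3 ≈ -1.6667)
R(M) = M²/4
f(C, W) = -3 + √(C² + W²)
(R(T) + f(D, 5))*(-6) = ((¼)*16² + (-3 + √((-5/3)² + 5²)))*(-6) = ((¼)*256 + (-3 + √(25/9 + 25)))*(-6) = (64 + (-3 + √(250/9)))*(-6) = (64 + (-3 + 5*√10/3))*(-6) = (61 + 5*√10/3)*(-6) = -366 - 10*√10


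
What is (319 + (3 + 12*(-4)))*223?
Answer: 61102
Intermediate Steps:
(319 + (3 + 12*(-4)))*223 = (319 + (3 - 48))*223 = (319 - 45)*223 = 274*223 = 61102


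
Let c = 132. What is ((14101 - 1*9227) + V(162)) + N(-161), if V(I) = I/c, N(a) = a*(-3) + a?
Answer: 114339/22 ≈ 5197.2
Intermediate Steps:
N(a) = -2*a (N(a) = -3*a + a = -2*a)
V(I) = I/132
((14101 - 1*9227) + V(162)) + N(-161) = ((14101 - 1*9227) + (1/132)*162) - 2*(-161) = ((14101 - 9227) + 27/22) + 322 = (4874 + 27/22) + 322 = 107255/22 + 322 = 114339/22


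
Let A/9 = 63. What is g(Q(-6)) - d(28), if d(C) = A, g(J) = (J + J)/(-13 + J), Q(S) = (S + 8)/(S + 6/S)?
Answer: -52727/93 ≈ -566.96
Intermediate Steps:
Q(S) = (8 + S)/(S + 6/S)
g(J) = 2*J/(-13 + J) (g(J) = (2*J)/(-13 + J) = 2*J/(-13 + J))
A = 567 (A = 9*63 = 567)
d(C) = 567
g(Q(-6)) - d(28) = 2*(-6*(8 - 6)/(6 + (-6)**2))/(-13 - 6*(8 - 6)/(6 + (-6)**2)) - 1*567 = 2*(-6*2/(6 + 36))/(-13 - 6*2/(6 + 36)) - 567 = 2*(-6*2/42)/(-13 - 6*2/42) - 567 = 2*(-6*1/42*2)/(-13 - 6*1/42*2) - 567 = 2*(-2/7)/(-13 - 2/7) - 567 = 2*(-2/7)/(-93/7) - 567 = 2*(-2/7)*(-7/93) - 567 = 4/93 - 567 = -52727/93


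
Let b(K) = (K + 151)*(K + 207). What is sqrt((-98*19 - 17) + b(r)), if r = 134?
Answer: sqrt(95306) ≈ 308.72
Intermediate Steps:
b(K) = (151 + K)*(207 + K)
sqrt((-98*19 - 17) + b(r)) = sqrt((-98*19 - 17) + (31257 + 134**2 + 358*134)) = sqrt((-1862 - 17) + (31257 + 17956 + 47972)) = sqrt(-1879 + 97185) = sqrt(95306)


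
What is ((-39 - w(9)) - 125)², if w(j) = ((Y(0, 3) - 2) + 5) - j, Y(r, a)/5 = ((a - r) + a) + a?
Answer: 41209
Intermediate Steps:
Y(r, a) = -5*r + 15*a (Y(r, a) = 5*(((a - r) + a) + a) = 5*((-r + 2*a) + a) = 5*(-r + 3*a) = -5*r + 15*a)
w(j) = 48 - j (w(j) = (((-5*0 + 15*3) - 2) + 5) - j = (((0 + 45) - 2) + 5) - j = ((45 - 2) + 5) - j = (43 + 5) - j = 48 - j)
((-39 - w(9)) - 125)² = ((-39 - (48 - 1*9)) - 125)² = ((-39 - (48 - 9)) - 125)² = ((-39 - 1*39) - 125)² = ((-39 - 39) - 125)² = (-78 - 125)² = (-203)² = 41209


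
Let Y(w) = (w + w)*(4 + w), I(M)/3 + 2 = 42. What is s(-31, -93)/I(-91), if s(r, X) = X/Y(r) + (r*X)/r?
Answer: -335/432 ≈ -0.77546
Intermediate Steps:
I(M) = 120 (I(M) = -6 + 3*42 = -6 + 126 = 120)
Y(w) = 2*w*(4 + w) (Y(w) = (2*w)*(4 + w) = 2*w*(4 + w))
s(r, X) = X + X/(2*r*(4 + r)) (s(r, X) = X/((2*r*(4 + r))) + (r*X)/r = X*(1/(2*r*(4 + r))) + (X*r)/r = X/(2*r*(4 + r)) + X = X + X/(2*r*(4 + r)))
s(-31, -93)/I(-91) = (-93 + (½)*(-93)/(-31*(4 - 31)))/120 = (-93 + (½)*(-93)*(-1/31)/(-27))*(1/120) = (-93 + (½)*(-93)*(-1/31)*(-1/27))*(1/120) = (-93 - 1/18)*(1/120) = -1675/18*1/120 = -335/432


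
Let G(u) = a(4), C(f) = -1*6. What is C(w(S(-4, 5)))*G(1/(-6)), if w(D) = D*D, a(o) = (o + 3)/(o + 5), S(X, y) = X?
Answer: -14/3 ≈ -4.6667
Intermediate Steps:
a(o) = (3 + o)/(5 + o)
w(D) = D²
C(f) = -6
G(u) = 7/9 (G(u) = (3 + 4)/(5 + 4) = 7/9)
C(w(S(-4, 5)))*G(1/(-6)) = -6*7/9 = -14/3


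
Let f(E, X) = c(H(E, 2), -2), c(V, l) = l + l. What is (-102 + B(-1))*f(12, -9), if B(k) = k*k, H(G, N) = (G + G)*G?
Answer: 404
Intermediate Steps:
H(G, N) = 2*G² (H(G, N) = (2*G)*G = 2*G²)
B(k) = k²
c(V, l) = 2*l
f(E, X) = -4 (f(E, X) = 2*(-2) = -4)
(-102 + B(-1))*f(12, -9) = (-102 + (-1)²)*(-4) = (-102 + 1)*(-4) = -101*(-4) = 404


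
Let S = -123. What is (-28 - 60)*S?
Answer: 10824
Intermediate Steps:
(-28 - 60)*S = (-28 - 60)*(-123) = -88*(-123) = 10824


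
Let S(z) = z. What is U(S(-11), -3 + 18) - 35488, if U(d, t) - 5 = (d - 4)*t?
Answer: -35708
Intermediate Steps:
U(d, t) = 5 + t*(-4 + d) (U(d, t) = 5 + (d - 4)*t = 5 + (-4 + d)*t = 5 + t*(-4 + d))
U(S(-11), -3 + 18) - 35488 = (5 - 4*(-3 + 18) - 11*(-3 + 18)) - 35488 = (5 - 4*15 - 11*15) - 35488 = (5 - 60 - 165) - 35488 = -220 - 35488 = -35708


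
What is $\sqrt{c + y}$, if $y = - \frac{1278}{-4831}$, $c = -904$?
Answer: $\frac{13 i \sqrt{124804054}}{4831} \approx 30.062 i$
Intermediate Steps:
$y = \frac{1278}{4831}$ ($y = \left(-1278\right) \left(- \frac{1}{4831}\right) = \frac{1278}{4831} \approx 0.26454$)
$\sqrt{c + y} = \sqrt{-904 + \frac{1278}{4831}} = \sqrt{- \frac{4365946}{4831}} = \frac{13 i \sqrt{124804054}}{4831}$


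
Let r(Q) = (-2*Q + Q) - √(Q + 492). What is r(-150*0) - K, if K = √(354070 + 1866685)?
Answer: -√2220755 - 2*√123 ≈ -1512.4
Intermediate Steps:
K = √2220755 ≈ 1490.2
r(Q) = -Q - √(492 + Q)
r(-150*0) - K = (-(-10)*15*0 - √(492 - 150*0)) - √2220755 = (-(-10)*0 - √(492 - 10*0)) - √2220755 = (-1*0 - √(492 + 0)) - √2220755 = (0 - √492) - √2220755 = (0 - 2*√123) - √2220755 = -2*√123 - √2220755 = -√2220755 - 2*√123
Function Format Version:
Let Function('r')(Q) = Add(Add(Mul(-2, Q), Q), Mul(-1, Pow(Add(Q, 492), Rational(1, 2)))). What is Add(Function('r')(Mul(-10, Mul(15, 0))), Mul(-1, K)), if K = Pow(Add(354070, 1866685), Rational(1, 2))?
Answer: Add(Mul(-1, Pow(2220755, Rational(1, 2))), Mul(-2, Pow(123, Rational(1, 2)))) ≈ -1512.4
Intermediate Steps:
K = Pow(2220755, Rational(1, 2)) ≈ 1490.2
Function('r')(Q) = Add(Mul(-1, Q), Mul(-1, Pow(Add(492, Q), Rational(1, 2))))
Add(Function('r')(Mul(-10, Mul(15, 0))), Mul(-1, K)) = Add(Add(Mul(-1, Mul(-10, Mul(15, 0))), Mul(-1, Pow(Add(492, Mul(-10, Mul(15, 0))), Rational(1, 2)))), Mul(-1, Pow(2220755, Rational(1, 2)))) = Add(Add(Mul(-1, Mul(-10, 0)), Mul(-1, Pow(Add(492, Mul(-10, 0)), Rational(1, 2)))), Mul(-1, Pow(2220755, Rational(1, 2)))) = Add(Add(Mul(-1, 0), Mul(-1, Pow(Add(492, 0), Rational(1, 2)))), Mul(-1, Pow(2220755, Rational(1, 2)))) = Add(Add(0, Mul(-1, Pow(492, Rational(1, 2)))), Mul(-1, Pow(2220755, Rational(1, 2)))) = Add(Add(0, Mul(-1, Mul(2, Pow(123, Rational(1, 2))))), Mul(-1, Pow(2220755, Rational(1, 2)))) = Add(Add(0, Mul(-2, Pow(123, Rational(1, 2)))), Mul(-1, Pow(2220755, Rational(1, 2)))) = Add(Mul(-2, Pow(123, Rational(1, 2))), Mul(-1, Pow(2220755, Rational(1, 2)))) = Add(Mul(-1, Pow(2220755, Rational(1, 2))), Mul(-2, Pow(123, Rational(1, 2))))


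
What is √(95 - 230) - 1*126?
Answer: -126 + 3*I*√15 ≈ -126.0 + 11.619*I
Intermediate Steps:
√(95 - 230) - 1*126 = √(-135) - 126 = 3*I*√15 - 126 = -126 + 3*I*√15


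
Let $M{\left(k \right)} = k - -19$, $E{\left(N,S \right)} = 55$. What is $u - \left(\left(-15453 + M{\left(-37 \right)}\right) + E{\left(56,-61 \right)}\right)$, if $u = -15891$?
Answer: $-475$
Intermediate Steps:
$M{\left(k \right)} = 19 + k$ ($M{\left(k \right)} = k + 19 = 19 + k$)
$u - \left(\left(-15453 + M{\left(-37 \right)}\right) + E{\left(56,-61 \right)}\right) = -15891 - \left(\left(-15453 + \left(19 - 37\right)\right) + 55\right) = -15891 - \left(\left(-15453 - 18\right) + 55\right) = -15891 - \left(-15471 + 55\right) = -15891 - -15416 = -15891 + 15416 = -475$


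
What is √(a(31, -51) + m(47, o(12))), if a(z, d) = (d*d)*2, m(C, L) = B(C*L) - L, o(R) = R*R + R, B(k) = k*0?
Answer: 29*√6 ≈ 71.035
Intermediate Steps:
B(k) = 0
o(R) = R + R² (o(R) = R² + R = R + R²)
m(C, L) = -L (m(C, L) = 0 - L = -L)
a(z, d) = 2*d² (a(z, d) = d²*2 = 2*d²)
√(a(31, -51) + m(47, o(12))) = √(2*(-51)² - 12*(1 + 12)) = √(2*2601 - 12*13) = √(5202 - 1*156) = √(5202 - 156) = √5046 = 29*√6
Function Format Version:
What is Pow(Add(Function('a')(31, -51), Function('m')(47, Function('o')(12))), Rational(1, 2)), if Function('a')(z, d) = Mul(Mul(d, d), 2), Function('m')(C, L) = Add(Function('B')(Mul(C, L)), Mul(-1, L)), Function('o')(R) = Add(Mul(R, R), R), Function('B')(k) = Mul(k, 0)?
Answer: Mul(29, Pow(6, Rational(1, 2))) ≈ 71.035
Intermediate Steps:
Function('B')(k) = 0
Function('o')(R) = Add(R, Pow(R, 2)) (Function('o')(R) = Add(Pow(R, 2), R) = Add(R, Pow(R, 2)))
Function('m')(C, L) = Mul(-1, L) (Function('m')(C, L) = Add(0, Mul(-1, L)) = Mul(-1, L))
Function('a')(z, d) = Mul(2, Pow(d, 2)) (Function('a')(z, d) = Mul(Pow(d, 2), 2) = Mul(2, Pow(d, 2)))
Pow(Add(Function('a')(31, -51), Function('m')(47, Function('o')(12))), Rational(1, 2)) = Pow(Add(Mul(2, Pow(-51, 2)), Mul(-1, Mul(12, Add(1, 12)))), Rational(1, 2)) = Pow(Add(Mul(2, 2601), Mul(-1, Mul(12, 13))), Rational(1, 2)) = Pow(Add(5202, Mul(-1, 156)), Rational(1, 2)) = Pow(Add(5202, -156), Rational(1, 2)) = Pow(5046, Rational(1, 2)) = Mul(29, Pow(6, Rational(1, 2)))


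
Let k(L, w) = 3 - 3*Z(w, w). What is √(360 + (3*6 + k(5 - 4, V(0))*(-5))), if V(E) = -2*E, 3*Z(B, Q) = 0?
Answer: 11*√3 ≈ 19.053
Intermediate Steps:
Z(B, Q) = 0 (Z(B, Q) = (⅓)*0 = 0)
V(E) = -2*E
k(L, w) = 3 (k(L, w) = 3 - 3*0 = 3 + 0 = 3)
√(360 + (3*6 + k(5 - 4, V(0))*(-5))) = √(360 + (3*6 + 3*(-5))) = √(360 + (18 - 15)) = √(360 + 3) = √363 = 11*√3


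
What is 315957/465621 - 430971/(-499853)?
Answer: 119533734104/77580684571 ≈ 1.5408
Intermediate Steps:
315957/465621 - 430971/(-499853) = 315957*(1/465621) - 430971*(-1/499853) = 105319/155207 + 430971/499853 = 119533734104/77580684571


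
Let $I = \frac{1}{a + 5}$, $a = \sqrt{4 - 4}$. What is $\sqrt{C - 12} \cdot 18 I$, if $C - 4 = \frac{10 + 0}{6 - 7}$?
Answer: $\frac{54 i \sqrt{2}}{5} \approx 15.273 i$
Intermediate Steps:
$C = -6$ ($C = 4 + \frac{10 + 0}{6 - 7} = 4 + \frac{10}{-1} = 4 + 10 \left(-1\right) = 4 - 10 = -6$)
$a = 0$ ($a = \sqrt{0} = 0$)
$I = \frac{1}{5}$ ($I = \frac{1}{0 + 5} = \frac{1}{5} \approx 0.2$)
$\sqrt{C - 12} \cdot 18 I = \sqrt{-6 - 12} \cdot 18 \cdot \frac{1}{5} = \sqrt{-18} \cdot 18 \cdot \frac{1}{5} = 3 i \sqrt{2} \cdot 18 \cdot \frac{1}{5} = 54 i \sqrt{2} \cdot \frac{1}{5} = \frac{54 i \sqrt{2}}{5}$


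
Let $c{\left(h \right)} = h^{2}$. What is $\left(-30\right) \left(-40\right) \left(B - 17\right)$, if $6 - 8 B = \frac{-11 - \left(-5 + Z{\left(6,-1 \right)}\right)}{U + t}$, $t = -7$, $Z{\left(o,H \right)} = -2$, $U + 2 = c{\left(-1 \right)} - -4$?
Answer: $-19650$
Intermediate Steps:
$U = 3$ ($U = -2 + \left(\left(-1\right)^{2} - -4\right) = -2 + \left(1 + 4\right) = -2 + 5 = 3$)
$B = \frac{5}{8}$ ($B = \frac{3}{4} - \frac{\left(-11 + \left(5 - -2\right)\right) \frac{1}{3 - 7}}{8} = \frac{3}{4} - \frac{\left(-11 + \left(5 + 2\right)\right) \frac{1}{-4}}{8} = \frac{3}{4} - \frac{\left(-11 + 7\right) \left(- \frac{1}{4}\right)}{8} = \frac{3}{4} - \frac{\left(-4\right) \left(- \frac{1}{4}\right)}{8} = \frac{3}{4} - \frac{1}{8} = \frac{5}{8} \approx 0.625$)
$\left(-30\right) \left(-40\right) \left(B - 17\right) = \left(-30\right) \left(-40\right) \left(\frac{5}{8} - 17\right) = 1200 \left(- \frac{131}{8}\right) = -19650$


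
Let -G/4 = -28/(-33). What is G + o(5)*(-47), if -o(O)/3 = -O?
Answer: -23377/33 ≈ -708.39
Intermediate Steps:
o(O) = 3*O (o(O) = -(-3)*O = 3*O)
G = -112/33 (G = -(-112)/(-33) = -(-112)*(-1)/33 = -4*28/33 = -112/33 ≈ -3.3939)
G + o(5)*(-47) = -112/33 + (3*5)*(-47) = -112/33 + 15*(-47) = -112/33 - 705 = -23377/33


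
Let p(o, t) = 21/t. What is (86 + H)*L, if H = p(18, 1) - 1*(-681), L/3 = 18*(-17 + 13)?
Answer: -170208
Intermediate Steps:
L = -216 (L = 3*(18*(-17 + 13)) = 3*(18*(-4)) = 3*(-72) = -216)
H = 702 (H = 21/1 - 1*(-681) = 21*1 + 681 = 21 + 681 = 702)
(86 + H)*L = (86 + 702)*(-216) = 788*(-216) = -170208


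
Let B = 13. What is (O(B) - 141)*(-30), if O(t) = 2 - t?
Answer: 4560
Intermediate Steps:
(O(B) - 141)*(-30) = ((2 - 1*13) - 141)*(-30) = ((2 - 13) - 141)*(-30) = (-11 - 141)*(-30) = -152*(-30) = 4560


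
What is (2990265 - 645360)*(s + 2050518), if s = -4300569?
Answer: -5276155840155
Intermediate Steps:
(2990265 - 645360)*(s + 2050518) = (2990265 - 645360)*(-4300569 + 2050518) = 2344905*(-2250051) = -5276155840155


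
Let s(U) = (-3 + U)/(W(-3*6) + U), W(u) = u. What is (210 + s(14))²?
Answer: 687241/16 ≈ 42953.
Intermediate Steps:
s(U) = (-3 + U)/(-18 + U) (s(U) = (-3 + U)/(-3*6 + U) = (-3 + U)/(-18 + U))
(210 + s(14))² = (210 + (-3 + 14)/(-18 + 14))² = (210 + 11/(-4))² = (210 - ¼*11)² = (210 - 11/4)² = (829/4)² = 687241/16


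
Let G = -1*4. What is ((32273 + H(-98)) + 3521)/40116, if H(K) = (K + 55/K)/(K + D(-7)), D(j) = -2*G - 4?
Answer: 329743987/369548592 ≈ 0.89229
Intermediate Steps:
G = -4
D(j) = 4 (D(j) = -2*(-4) - 4 = 8 - 4 = 4)
H(K) = (K + 55/K)/(4 + K) (H(K) = (K + 55/K)/(K + 4) = (K + 55/K)/(4 + K))
((32273 + H(-98)) + 3521)/40116 = ((32273 + (55 + (-98)**2)/((-98)*(4 - 98))) + 3521)/40116 = ((32273 - 1/98*(55 + 9604)/(-94)) + 3521)*(1/40116) = ((32273 - 1/98*(-1/94)*9659) + 3521)*(1/40116) = ((32273 + 9659/9212) + 3521)*(1/40116) = (297308535/9212 + 3521)*(1/40116) = (329743987/9212)*(1/40116) = 329743987/369548592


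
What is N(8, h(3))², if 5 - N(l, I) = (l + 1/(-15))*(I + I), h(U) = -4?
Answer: 1054729/225 ≈ 4687.7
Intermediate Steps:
N(l, I) = 5 - 2*I*(-1/15 + l) (N(l, I) = 5 - (l + 1/(-15))*(I + I) = 5 - (l - 1/15)*2*I = 5 - (-1/15 + l)*2*I = 5 - 2*I*(-1/15 + l))
N(8, h(3))² = (5 + (2/15)*(-4) - 2*(-4)*8)² = (5 - 8/15 + 64)² = (1027/15)² = 1054729/225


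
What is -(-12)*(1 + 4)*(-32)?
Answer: -1920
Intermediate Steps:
-(-12)*(1 + 4)*(-32) = -(-12)*5*(-32) = -3*(-20)*(-32) = 60*(-32) = -1920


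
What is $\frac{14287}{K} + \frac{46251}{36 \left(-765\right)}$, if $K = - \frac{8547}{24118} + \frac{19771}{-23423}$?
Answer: $- \frac{2744510831576109}{230191342060} \approx -11923.0$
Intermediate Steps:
$K = - \frac{677033359}{564915914}$ ($K = \left(-8547\right) \frac{1}{24118} + 19771 \left(- \frac{1}{23423}\right) = - \frac{8547}{24118} - \frac{19771}{23423} = - \frac{677033359}{564915914} \approx -1.1985$)
$\frac{14287}{K} + \frac{46251}{36 \left(-765\right)} = \frac{14287}{- \frac{677033359}{564915914}} + \frac{46251}{36 \left(-765\right)} = 14287 \left(- \frac{564915914}{677033359}\right) + \frac{46251}{-27540} = - \frac{8070953663318}{677033359} + 46251 \left(- \frac{1}{27540}\right) = - \frac{8070953663318}{677033359} - \frac{571}{340} = - \frac{2744510831576109}{230191342060}$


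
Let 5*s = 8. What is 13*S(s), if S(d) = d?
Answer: 104/5 ≈ 20.800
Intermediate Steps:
s = 8/5 (s = (1/5)*8 = 8/5 ≈ 1.6000)
13*S(s) = 13*(8/5) = 104/5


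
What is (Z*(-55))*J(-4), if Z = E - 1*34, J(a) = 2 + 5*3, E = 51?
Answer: -15895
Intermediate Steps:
J(a) = 17 (J(a) = 2 + 15 = 17)
Z = 17 (Z = 51 - 1*34 = 51 - 34 = 17)
(Z*(-55))*J(-4) = (17*(-55))*17 = -935*17 = -15895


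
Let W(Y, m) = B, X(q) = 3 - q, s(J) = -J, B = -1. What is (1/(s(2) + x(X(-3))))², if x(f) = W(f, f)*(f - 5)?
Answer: ⅑ ≈ 0.11111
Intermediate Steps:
W(Y, m) = -1
x(f) = 5 - f (x(f) = -(f - 5) = -(-5 + f) = 5 - f)
(1/(s(2) + x(X(-3))))² = (1/(-1*2 + (5 - (3 - 1*(-3)))))² = (1/(-2 + (5 - (3 + 3))))² = (1/(-2 + (5 - 1*6)))² = (1/(-2 + (5 - 6)))² = (1/(-2 - 1))² = (1/(-3))² = (-⅓)² = ⅑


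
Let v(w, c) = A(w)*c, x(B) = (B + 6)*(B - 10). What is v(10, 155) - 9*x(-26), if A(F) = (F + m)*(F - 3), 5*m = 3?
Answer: 5021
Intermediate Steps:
m = ⅗ (m = (⅕)*3 = ⅗ ≈ 0.60000)
x(B) = (-10 + B)*(6 + B) (x(B) = (6 + B)*(-10 + B) = (-10 + B)*(6 + B))
A(F) = (-3 + F)*(⅗ + F) (A(F) = (F + ⅗)*(F - 3) = (⅗ + F)*(-3 + F) = (-3 + F)*(⅗ + F))
v(w, c) = c*(-9/5 + w² - 12*w/5) (v(w, c) = (-9/5 + w² - 12*w/5)*c = c*(-9/5 + w² - 12*w/5))
v(10, 155) - 9*x(-26) = (⅕)*155*(-9 - 12*10 + 5*10²) - 9*(-60 + (-26)² - 4*(-26)) = (⅕)*155*(-9 - 120 + 5*100) - 9*(-60 + 676 + 104) = (⅕)*155*(-9 - 120 + 500) - 9*720 = (⅕)*155*371 - 6480 = 11501 - 6480 = 5021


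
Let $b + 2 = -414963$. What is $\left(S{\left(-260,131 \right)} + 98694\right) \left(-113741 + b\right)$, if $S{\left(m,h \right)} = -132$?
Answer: $-52110320772$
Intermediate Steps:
$b = -414965$ ($b = -2 - 414963 = -414965$)
$\left(S{\left(-260,131 \right)} + 98694\right) \left(-113741 + b\right) = \left(-132 + 98694\right) \left(-113741 - 414965\right) = 98562 \left(-528706\right) = -52110320772$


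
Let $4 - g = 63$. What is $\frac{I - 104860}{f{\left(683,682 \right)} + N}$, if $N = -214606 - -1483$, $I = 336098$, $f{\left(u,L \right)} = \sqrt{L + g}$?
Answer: $- \frac{24641068137}{22710706253} - \frac{115619 \sqrt{623}}{22710706253} \approx -1.0851$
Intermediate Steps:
$g = -59$ ($g = 4 - 63 = -59$)
$f{\left(u,L \right)} = \sqrt{-59 + L}$ ($f{\left(u,L \right)} = \sqrt{L - 59} = \sqrt{-59 + L}$)
$N = -213123$ ($N = -214606 + 1483 = -213123$)
$\frac{I - 104860}{f{\left(683,682 \right)} + N} = \frac{336098 - 104860}{\sqrt{-59 + 682} - 213123} = \frac{231238}{\sqrt{623} - 213123} = \frac{231238}{-213123 + \sqrt{623}}$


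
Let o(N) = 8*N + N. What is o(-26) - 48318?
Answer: -48552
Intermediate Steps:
o(N) = 9*N
o(-26) - 48318 = 9*(-26) - 48318 = -234 - 48318 = -48552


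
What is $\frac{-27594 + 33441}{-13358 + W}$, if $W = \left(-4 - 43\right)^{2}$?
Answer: $- \frac{5847}{11149} \approx -0.52444$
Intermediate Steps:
$W = 2209$ ($W = \left(-47\right)^{2} = 2209$)
$\frac{-27594 + 33441}{-13358 + W} = \frac{-27594 + 33441}{-13358 + 2209} = \frac{5847}{-11149} = 5847 \left(- \frac{1}{11149}\right) = - \frac{5847}{11149}$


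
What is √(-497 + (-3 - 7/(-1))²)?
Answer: I*√481 ≈ 21.932*I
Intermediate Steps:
√(-497 + (-3 - 7/(-1))²) = √(-497 + (-3 - 7*(-1))²) = √(-497 + (-3 + 7)²) = √(-497 + 4²) = √(-497 + 16) = √(-481) = I*√481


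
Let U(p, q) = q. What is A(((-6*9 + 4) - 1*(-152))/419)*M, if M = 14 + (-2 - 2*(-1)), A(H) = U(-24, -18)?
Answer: -252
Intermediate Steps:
A(H) = -18
M = 14 (M = 14 + (-2 + 2) = 14 + 0 = 14)
A(((-6*9 + 4) - 1*(-152))/419)*M = -18*14 = -252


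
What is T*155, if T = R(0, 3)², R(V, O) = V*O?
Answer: 0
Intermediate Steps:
R(V, O) = O*V
T = 0 (T = (3*0)² = 0² = 0)
T*155 = 0*155 = 0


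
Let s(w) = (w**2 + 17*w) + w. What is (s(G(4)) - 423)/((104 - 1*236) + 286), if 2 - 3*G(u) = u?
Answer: -3911/1386 ≈ -2.8218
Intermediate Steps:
G(u) = 2/3 - u/3
s(w) = w**2 + 18*w
(s(G(4)) - 423)/((104 - 1*236) + 286) = ((2/3 - 1/3*4)*(18 + (2/3 - 1/3*4)) - 423)/((104 - 1*236) + 286) = ((2/3 - 4/3)*(18 + (2/3 - 4/3)) - 423)/((104 - 236) + 286) = (-2*(18 - 2/3)/3 - 423)/(-132 + 286) = (-2/3*52/3 - 423)/154 = (-104/9 - 423)*(1/154) = -3911/9*1/154 = -3911/1386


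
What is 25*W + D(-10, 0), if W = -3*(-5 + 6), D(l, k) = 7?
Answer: -68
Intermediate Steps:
W = -3 (W = -3*1 = -3)
25*W + D(-10, 0) = 25*(-3) + 7 = -75 + 7 = -68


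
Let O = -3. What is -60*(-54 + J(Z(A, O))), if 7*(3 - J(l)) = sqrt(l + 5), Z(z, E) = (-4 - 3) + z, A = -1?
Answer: 3060 + 60*I*sqrt(3)/7 ≈ 3060.0 + 14.846*I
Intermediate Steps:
Z(z, E) = -7 + z
J(l) = 3 - sqrt(5 + l)/7 (J(l) = 3 - sqrt(l + 5)/7 = 3 - sqrt(5 + l)/7)
-60*(-54 + J(Z(A, O))) = -60*(-54 + (3 - sqrt(5 + (-7 - 1))/7)) = -60*(-54 + (3 - sqrt(5 - 8)/7)) = -60*(-54 + (3 - I*sqrt(3)/7)) = -60*(-51 - I*sqrt(3)/7) = 3060 + 60*I*sqrt(3)/7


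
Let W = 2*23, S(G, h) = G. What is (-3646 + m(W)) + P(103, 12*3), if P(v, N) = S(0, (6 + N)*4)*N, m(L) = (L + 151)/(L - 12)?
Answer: -123767/34 ≈ -3640.2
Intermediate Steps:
W = 46
m(L) = (151 + L)/(-12 + L)
P(v, N) = 0 (P(v, N) = 0*N = 0)
(-3646 + m(W)) + P(103, 12*3) = (-3646 + (151 + 46)/(-12 + 46)) + 0 = (-3646 + 197/34) + 0 = -123767/34 + 0 = -123767/34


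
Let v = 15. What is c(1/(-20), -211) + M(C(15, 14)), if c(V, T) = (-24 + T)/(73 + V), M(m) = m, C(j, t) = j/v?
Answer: -3241/1459 ≈ -2.2214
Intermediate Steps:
C(j, t) = j/15
c(V, T) = (-24 + T)/(73 + V)
c(1/(-20), -211) + M(C(15, 14)) = (-24 - 211)/(73 + 1/(-20)) + (1/15)*15 = -235/(73 - 1/20) + 1 = -235/(1459/20) + 1 = (20/1459)*(-235) + 1 = -4700/1459 + 1 = -3241/1459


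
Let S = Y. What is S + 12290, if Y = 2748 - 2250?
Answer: 12788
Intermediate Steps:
Y = 498
S = 498
S + 12290 = 498 + 12290 = 12788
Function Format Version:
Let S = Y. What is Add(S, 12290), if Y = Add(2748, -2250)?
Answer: 12788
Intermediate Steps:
Y = 498
S = 498
Add(S, 12290) = Add(498, 12290) = 12788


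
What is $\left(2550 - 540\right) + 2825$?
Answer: $4835$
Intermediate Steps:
$\left(2550 - 540\right) + 2825 = 2010 + 2825 = 4835$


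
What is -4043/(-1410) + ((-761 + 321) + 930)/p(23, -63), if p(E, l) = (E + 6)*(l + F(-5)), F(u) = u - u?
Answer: 318841/122670 ≈ 2.5992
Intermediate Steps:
F(u) = 0
p(E, l) = l*(6 + E) (p(E, l) = (E + 6)*(l + 0) = (6 + E)*l = l*(6 + E))
-4043/(-1410) + ((-761 + 321) + 930)/p(23, -63) = -4043/(-1410) + ((-761 + 321) + 930)/((-63*(6 + 23))) = -4043*(-1/1410) + (-440 + 930)/((-63*29)) = 4043/1410 + 490/(-1827) = 4043/1410 + 490*(-1/1827) = 4043/1410 - 70/261 = 318841/122670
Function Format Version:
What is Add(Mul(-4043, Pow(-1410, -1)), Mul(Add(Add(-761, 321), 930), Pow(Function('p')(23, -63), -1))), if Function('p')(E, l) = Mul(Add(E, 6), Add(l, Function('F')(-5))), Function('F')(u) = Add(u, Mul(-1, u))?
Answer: Rational(318841, 122670) ≈ 2.5992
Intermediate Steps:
Function('F')(u) = 0
Function('p')(E, l) = Mul(l, Add(6, E)) (Function('p')(E, l) = Mul(Add(E, 6), Add(l, 0)) = Mul(Add(6, E), l) = Mul(l, Add(6, E)))
Add(Mul(-4043, Pow(-1410, -1)), Mul(Add(Add(-761, 321), 930), Pow(Function('p')(23, -63), -1))) = Add(Mul(-4043, Pow(-1410, -1)), Mul(Add(Add(-761, 321), 930), Pow(Mul(-63, Add(6, 23)), -1))) = Add(Mul(-4043, Rational(-1, 1410)), Mul(Add(-440, 930), Pow(Mul(-63, 29), -1))) = Add(Rational(4043, 1410), Mul(490, Pow(-1827, -1))) = Add(Rational(4043, 1410), Mul(490, Rational(-1, 1827))) = Add(Rational(4043, 1410), Rational(-70, 261)) = Rational(318841, 122670)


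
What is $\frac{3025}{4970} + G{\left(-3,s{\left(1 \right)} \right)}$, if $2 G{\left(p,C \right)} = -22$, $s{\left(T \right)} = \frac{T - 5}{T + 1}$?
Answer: $- \frac{10329}{994} \approx -10.391$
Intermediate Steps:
$s{\left(T \right)} = \frac{-5 + T}{1 + T}$
$G{\left(p,C \right)} = -11$ ($G{\left(p,C \right)} = \frac{1}{2} \left(-22\right) = -11$)
$\frac{3025}{4970} + G{\left(-3,s{\left(1 \right)} \right)} = \frac{3025}{4970} - 11 = 3025 \cdot \frac{1}{4970} - 11 = \frac{605}{994} - 11 = - \frac{10329}{994}$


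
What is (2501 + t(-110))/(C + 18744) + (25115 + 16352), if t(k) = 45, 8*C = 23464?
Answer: 898882705/21677 ≈ 41467.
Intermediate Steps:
C = 2933 (C = (⅛)*23464 = 2933)
(2501 + t(-110))/(C + 18744) + (25115 + 16352) = (2501 + 45)/(2933 + 18744) + (25115 + 16352) = 2546/21677 + 41467 = 898882705/21677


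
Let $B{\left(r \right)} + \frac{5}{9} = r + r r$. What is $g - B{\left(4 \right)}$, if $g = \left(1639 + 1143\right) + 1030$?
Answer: $\frac{34133}{9} \approx 3792.6$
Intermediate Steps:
$g = 3812$ ($g = 2782 + 1030 = 3812$)
$B{\left(r \right)} = - \frac{5}{9} + r + r^{2}$ ($B{\left(r \right)} = - \frac{5}{9} + \left(r + r r\right) = - \frac{5}{9} + \left(r + r^{2}\right) = - \frac{5}{9} + r + r^{2}$)
$g - B{\left(4 \right)} = 3812 - \left(- \frac{5}{9} + 4 + 4^{2}\right) = 3812 - \left(- \frac{5}{9} + 4 + 16\right) = 3812 - \frac{175}{9} = \frac{34133}{9}$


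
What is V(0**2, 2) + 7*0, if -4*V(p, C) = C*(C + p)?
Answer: -1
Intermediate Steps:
V(p, C) = -C*(C + p)/4
V(0**2, 2) + 7*0 = -1/4*2*(2 + 0**2) + 7*0 = -1/4*2*(2 + 0) + 0 = -1/4*2*2 + 0 = -1 + 0 = -1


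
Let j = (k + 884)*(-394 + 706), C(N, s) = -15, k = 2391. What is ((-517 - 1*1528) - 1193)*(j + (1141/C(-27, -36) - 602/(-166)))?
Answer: -4118900529256/1245 ≈ -3.3084e+9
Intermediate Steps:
j = 1021800 (j = (2391 + 884)*(-394 + 706) = 3275*312 = 1021800)
((-517 - 1*1528) - 1193)*(j + (1141/C(-27, -36) - 602/(-166))) = ((-517 - 1*1528) - 1193)*(1021800 + (1141/(-15) - 602/(-166))) = ((-517 - 1528) - 1193)*(1021800 + (1141*(-1/15) - 602*(-1/166))) = (-2045 - 1193)*(1021800 + (-1141/15 + 301/83)) = -3238*(1021800 - 90188/1245) = -3238*1272050812/1245 = -4118900529256/1245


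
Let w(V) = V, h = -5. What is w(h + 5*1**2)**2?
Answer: 0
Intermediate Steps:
w(h + 5*1**2)**2 = (-5 + 5*1**2)**2 = (-5 + 5*1)**2 = (-5 + 5)**2 = 0**2 = 0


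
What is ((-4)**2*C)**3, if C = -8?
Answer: -2097152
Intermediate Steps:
((-4)**2*C)**3 = ((-4)**2*(-8))**3 = (16*(-8))**3 = (-128)**3 = -2097152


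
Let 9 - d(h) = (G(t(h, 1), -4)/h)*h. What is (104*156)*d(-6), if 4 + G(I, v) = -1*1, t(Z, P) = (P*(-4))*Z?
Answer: 227136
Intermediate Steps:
t(Z, P) = -4*P*Z (t(Z, P) = (-4*P)*Z = -4*P*Z)
G(I, v) = -5 (G(I, v) = -4 - 1*1 = -4 - 1 = -5)
d(h) = 14 (d(h) = 9 - (-5/h)*h = 9 - 1*(-5) = 9 + 5 = 14)
(104*156)*d(-6) = (104*156)*14 = 16224*14 = 227136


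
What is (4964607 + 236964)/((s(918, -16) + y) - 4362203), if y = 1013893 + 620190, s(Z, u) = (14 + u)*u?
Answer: -5201571/2728088 ≈ -1.9067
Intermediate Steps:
s(Z, u) = u*(14 + u)
y = 1634083
(4964607 + 236964)/((s(918, -16) + y) - 4362203) = (4964607 + 236964)/((-16*(14 - 16) + 1634083) - 4362203) = 5201571/((-16*(-2) + 1634083) - 4362203) = 5201571/((32 + 1634083) - 4362203) = 5201571/(1634115 - 4362203) = 5201571/(-2728088) = 5201571*(-1/2728088) = -5201571/2728088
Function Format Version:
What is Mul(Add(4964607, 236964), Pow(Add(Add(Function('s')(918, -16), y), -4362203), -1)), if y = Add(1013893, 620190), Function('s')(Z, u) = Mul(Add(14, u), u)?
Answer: Rational(-5201571, 2728088) ≈ -1.9067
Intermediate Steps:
Function('s')(Z, u) = Mul(u, Add(14, u))
y = 1634083
Mul(Add(4964607, 236964), Pow(Add(Add(Function('s')(918, -16), y), -4362203), -1)) = Mul(Add(4964607, 236964), Pow(Add(Add(Mul(-16, Add(14, -16)), 1634083), -4362203), -1)) = Mul(5201571, Pow(Add(Add(Mul(-16, -2), 1634083), -4362203), -1)) = Mul(5201571, Pow(Add(Add(32, 1634083), -4362203), -1)) = Mul(5201571, Pow(Add(1634115, -4362203), -1)) = Mul(5201571, Pow(-2728088, -1)) = Mul(5201571, Rational(-1, 2728088)) = Rational(-5201571, 2728088)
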